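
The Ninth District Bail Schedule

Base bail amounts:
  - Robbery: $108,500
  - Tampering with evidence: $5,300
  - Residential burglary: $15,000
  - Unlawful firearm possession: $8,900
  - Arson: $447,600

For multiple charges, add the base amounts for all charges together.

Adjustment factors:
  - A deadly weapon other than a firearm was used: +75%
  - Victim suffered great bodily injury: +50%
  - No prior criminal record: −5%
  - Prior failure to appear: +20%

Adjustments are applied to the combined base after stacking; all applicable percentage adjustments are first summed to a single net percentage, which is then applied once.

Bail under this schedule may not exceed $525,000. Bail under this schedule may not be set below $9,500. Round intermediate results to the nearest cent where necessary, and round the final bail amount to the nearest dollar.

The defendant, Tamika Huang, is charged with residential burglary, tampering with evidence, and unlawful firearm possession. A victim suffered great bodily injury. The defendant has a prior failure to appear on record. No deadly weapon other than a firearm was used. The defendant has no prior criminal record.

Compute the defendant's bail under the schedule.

$48,180

Base amounts from the schedule: residential burglary $15,000; tampering with evidence $5,300; unlawful firearm possession $8,900.
Stacking rule: sum of all bases. $15,000 + $5,300 + $8,900 = $29,200.
Net percentage adjustment: +50% −5% +20% = +65%. $29,200 × 1.65 = $48,180.
$48,180 is within the $525,000 maximum.
$48,180 is at or above the $9,500 minimum.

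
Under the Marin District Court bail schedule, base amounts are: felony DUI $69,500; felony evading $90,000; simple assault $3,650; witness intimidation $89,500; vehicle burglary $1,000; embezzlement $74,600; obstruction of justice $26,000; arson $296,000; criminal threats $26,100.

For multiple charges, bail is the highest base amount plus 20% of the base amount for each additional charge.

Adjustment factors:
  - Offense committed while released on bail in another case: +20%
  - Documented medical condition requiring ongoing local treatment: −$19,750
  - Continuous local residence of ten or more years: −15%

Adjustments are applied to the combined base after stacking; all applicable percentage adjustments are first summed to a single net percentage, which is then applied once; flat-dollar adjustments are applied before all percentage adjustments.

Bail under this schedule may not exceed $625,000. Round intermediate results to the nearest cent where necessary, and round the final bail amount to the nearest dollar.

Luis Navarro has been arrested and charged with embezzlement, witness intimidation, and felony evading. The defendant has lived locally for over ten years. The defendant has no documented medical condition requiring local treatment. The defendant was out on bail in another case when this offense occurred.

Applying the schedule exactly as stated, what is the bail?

Base amounts from the schedule: embezzlement $74,600; witness intimidation $89,500; felony evading $90,000.
Stacking rule: highest base plus 20% of each additional charge. Highest is felony evading at $90,000. Additional: $74,600 × 20% = $14,920; $89,500 × 20% = $17,900. Combined base = $90,000 + $32,820 = $122,820.
Net percentage adjustment: +20% −15% = +5%. $122,820 × 1.05 = $128,961.
$128,961 is within the $625,000 maximum.

$128,961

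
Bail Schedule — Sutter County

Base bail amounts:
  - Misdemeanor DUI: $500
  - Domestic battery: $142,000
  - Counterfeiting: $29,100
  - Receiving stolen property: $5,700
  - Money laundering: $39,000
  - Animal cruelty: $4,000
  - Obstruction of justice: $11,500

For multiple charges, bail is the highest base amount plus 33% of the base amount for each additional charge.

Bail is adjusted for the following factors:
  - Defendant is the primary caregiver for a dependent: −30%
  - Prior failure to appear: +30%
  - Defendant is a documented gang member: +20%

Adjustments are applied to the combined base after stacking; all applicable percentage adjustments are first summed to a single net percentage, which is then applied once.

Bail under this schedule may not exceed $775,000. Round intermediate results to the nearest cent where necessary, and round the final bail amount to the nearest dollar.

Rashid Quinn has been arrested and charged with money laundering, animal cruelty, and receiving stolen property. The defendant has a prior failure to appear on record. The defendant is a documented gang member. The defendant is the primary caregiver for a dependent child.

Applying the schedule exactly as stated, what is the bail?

Base amounts from the schedule: money laundering $39,000; animal cruelty $4,000; receiving stolen property $5,700.
Stacking rule: highest base plus 33% of each additional charge. Highest is money laundering at $39,000. Additional: $4,000 × 33% = $1,320; $5,700 × 33% = $1,881. Combined base = $39,000 + $3,201 = $42,201.
Net percentage adjustment: −30% +30% +20% = +20%. $42,201 × 1.2 = $50,641.20.
$50,641.20 is within the $775,000 maximum.
Rounded to the nearest dollar: $50,641.

$50,641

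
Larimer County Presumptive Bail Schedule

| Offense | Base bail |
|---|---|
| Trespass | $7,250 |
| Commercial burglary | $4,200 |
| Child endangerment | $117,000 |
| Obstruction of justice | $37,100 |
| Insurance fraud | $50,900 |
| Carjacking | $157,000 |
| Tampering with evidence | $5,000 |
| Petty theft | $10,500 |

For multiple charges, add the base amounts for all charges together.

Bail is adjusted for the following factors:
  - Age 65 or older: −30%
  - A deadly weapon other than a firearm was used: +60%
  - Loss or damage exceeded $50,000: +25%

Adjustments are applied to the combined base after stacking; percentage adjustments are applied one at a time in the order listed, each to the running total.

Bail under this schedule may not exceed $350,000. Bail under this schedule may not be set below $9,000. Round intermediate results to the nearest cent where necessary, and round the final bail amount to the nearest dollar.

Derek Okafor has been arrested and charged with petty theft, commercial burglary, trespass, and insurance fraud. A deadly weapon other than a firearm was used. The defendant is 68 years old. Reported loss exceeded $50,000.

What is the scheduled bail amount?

Base amounts from the schedule: petty theft $10,500; commercial burglary $4,200; trespass $7,250; insurance fraud $50,900.
Stacking rule: sum of all bases. $10,500 + $4,200 + $7,250 + $50,900 = $72,850.
Age 65 or older (−30%): $72,850 × 0.7 = $50,995.
A deadly weapon other than a firearm was used (+60%): $50,995 × 1.6 = $81,592.
Loss or damage exceeded $50,000 (+25%): $81,592 × 1.25 = $101,990.
$101,990 is within the $350,000 maximum.
$101,990 is at or above the $9,000 minimum.

$101,990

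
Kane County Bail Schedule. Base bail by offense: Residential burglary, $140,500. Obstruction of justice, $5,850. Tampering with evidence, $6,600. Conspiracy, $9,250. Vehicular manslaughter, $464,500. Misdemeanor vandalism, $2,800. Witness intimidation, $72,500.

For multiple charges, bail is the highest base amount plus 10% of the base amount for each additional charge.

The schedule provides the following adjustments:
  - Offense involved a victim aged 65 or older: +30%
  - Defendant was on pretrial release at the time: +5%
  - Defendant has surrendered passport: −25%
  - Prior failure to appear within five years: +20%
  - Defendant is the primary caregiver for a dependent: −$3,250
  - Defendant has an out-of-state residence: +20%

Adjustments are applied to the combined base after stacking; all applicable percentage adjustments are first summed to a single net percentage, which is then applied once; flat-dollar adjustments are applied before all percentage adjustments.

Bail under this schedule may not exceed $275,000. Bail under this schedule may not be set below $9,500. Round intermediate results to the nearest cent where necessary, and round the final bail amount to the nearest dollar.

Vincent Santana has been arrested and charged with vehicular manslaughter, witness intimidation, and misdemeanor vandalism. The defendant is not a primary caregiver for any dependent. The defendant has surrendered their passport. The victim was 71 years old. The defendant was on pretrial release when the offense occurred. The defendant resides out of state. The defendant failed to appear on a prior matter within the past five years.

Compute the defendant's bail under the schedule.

Base amounts from the schedule: vehicular manslaughter $464,500; witness intimidation $72,500; misdemeanor vandalism $2,800.
Stacking rule: highest base plus 10% of each additional charge. Highest is vehicular manslaughter at $464,500. Additional: $72,500 × 10% = $7,250; $2,800 × 10% = $280. Combined base = $464,500 + $7,530 = $472,030.
Net percentage adjustment: +30% +5% −25% +20% +20% = +50%. $472,030 × 1.5 = $708,045.
Result $708,045 exceeds the maximum of $275,000; bail is capped at $275,000.
$275,000 is at or above the $9,500 minimum.

$275,000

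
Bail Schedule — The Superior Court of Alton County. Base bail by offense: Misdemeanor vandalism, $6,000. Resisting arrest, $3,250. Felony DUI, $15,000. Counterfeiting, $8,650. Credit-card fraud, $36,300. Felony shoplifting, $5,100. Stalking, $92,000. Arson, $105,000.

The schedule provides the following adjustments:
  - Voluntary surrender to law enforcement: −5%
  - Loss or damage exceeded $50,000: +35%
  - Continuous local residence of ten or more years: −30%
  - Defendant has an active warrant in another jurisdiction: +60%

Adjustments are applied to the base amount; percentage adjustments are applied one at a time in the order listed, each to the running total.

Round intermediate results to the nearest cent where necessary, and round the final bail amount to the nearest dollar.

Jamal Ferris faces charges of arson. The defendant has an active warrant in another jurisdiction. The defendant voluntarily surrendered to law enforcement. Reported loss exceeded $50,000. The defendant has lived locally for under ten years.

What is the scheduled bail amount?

Base amounts from the schedule: arson $105,000.
Single charge. Combined base = $105,000.
Voluntary surrender to law enforcement (−5%): $105,000 × 0.95 = $99,750.
Loss or damage exceeded $50,000 (+35%): $99,750 × 1.35 = $134,662.50.
Defendant has an active warrant in another jurisdiction (+60%): $134,662.50 × 1.6 = $215,460.

$215,460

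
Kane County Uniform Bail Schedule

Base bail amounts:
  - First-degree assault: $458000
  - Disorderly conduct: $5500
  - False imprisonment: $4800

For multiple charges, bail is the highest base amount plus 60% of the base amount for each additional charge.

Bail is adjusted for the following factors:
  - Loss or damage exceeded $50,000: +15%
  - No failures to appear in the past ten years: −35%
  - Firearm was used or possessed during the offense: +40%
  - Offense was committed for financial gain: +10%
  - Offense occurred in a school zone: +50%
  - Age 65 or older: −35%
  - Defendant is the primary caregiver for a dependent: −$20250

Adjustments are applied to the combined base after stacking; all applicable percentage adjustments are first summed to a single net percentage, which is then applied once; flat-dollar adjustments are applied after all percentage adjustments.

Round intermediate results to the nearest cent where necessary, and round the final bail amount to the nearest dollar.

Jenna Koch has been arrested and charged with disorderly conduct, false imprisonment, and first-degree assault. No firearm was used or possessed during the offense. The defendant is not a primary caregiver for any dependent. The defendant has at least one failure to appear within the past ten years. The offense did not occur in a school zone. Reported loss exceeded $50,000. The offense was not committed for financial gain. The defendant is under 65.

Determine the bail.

Base amounts from the schedule: disorderly conduct $5500; false imprisonment $4800; first-degree assault $458000.
Stacking rule: highest base plus 60% of each additional charge. Highest is first-degree assault at $458000. Additional: $5500 × 60% = $3300; $4800 × 60% = $2880. Combined base = $458000 + $6180 = $464180.
Loss or damage exceeded $50,000 (+15%): $464180 × 1.15 = $533807.

$533807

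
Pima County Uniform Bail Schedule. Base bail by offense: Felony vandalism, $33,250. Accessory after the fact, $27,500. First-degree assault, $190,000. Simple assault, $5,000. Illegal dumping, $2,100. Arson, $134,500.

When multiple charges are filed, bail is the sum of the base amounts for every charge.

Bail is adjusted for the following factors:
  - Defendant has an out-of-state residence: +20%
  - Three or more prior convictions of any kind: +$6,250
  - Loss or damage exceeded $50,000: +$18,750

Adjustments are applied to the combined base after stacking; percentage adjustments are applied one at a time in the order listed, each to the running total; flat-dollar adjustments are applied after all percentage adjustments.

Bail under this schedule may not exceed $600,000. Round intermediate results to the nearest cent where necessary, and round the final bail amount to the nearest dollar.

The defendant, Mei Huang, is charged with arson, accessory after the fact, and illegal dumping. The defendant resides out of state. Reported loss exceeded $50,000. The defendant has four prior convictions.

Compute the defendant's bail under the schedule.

$221,920

Base amounts from the schedule: arson $134,500; accessory after the fact $27,500; illegal dumping $2,100.
Stacking rule: sum of all bases. $134,500 + $27,500 + $2,100 = $164,100.
Defendant has an out-of-state residence (+20%): $164,100 × 1.2 = $196,920.
Three or more prior convictions of any kind (+$6,250 flat): $196,920 + $6,250 = $203,170.
Loss or damage exceeded $50,000 (+$18,750 flat): $203,170 + $18,750 = $221,920.
$221,920 is within the $600,000 maximum.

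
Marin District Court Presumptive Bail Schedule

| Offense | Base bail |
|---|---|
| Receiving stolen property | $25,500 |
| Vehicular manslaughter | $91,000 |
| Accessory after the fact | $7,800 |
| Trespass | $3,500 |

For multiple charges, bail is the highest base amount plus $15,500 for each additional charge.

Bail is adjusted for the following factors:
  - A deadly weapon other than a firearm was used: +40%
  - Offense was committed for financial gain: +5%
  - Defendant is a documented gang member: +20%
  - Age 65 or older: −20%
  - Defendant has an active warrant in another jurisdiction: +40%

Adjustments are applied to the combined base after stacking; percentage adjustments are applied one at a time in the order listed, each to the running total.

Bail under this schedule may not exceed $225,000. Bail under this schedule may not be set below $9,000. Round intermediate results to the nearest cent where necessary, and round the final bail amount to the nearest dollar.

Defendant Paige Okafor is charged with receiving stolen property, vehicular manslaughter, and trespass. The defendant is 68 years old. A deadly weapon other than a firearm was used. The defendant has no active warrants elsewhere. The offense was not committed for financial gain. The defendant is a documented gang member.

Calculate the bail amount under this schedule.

Base amounts from the schedule: receiving stolen property $25,500; vehicular manslaughter $91,000; trespass $3,500.
Stacking rule: highest base plus $15,500 per additional charge. Highest is vehicular manslaughter at $91,000; 2 additional charges → +$31,000. Combined base = $122,000.
A deadly weapon other than a firearm was used (+40%): $122,000 × 1.4 = $170,800.
Defendant is a documented gang member (+20%): $170,800 × 1.2 = $204,960.
Age 65 or older (−20%): $204,960 × 0.8 = $163,968.
$163,968 is within the $225,000 maximum.
$163,968 is at or above the $9,000 minimum.

$163,968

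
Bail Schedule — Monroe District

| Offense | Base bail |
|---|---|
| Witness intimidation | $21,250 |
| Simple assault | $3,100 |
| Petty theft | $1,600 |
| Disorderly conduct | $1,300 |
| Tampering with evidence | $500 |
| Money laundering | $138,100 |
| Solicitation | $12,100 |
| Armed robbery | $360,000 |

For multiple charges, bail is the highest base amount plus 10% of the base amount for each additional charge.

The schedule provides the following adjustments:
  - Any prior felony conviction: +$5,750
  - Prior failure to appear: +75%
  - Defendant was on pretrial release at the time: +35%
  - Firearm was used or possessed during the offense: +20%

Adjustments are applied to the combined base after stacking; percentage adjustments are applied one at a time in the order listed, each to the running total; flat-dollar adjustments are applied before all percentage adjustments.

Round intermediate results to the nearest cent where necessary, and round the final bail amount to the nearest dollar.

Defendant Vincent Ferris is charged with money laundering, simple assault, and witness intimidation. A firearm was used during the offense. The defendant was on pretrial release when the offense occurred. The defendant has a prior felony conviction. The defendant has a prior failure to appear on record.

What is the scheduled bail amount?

Base amounts from the schedule: money laundering $138,100; simple assault $3,100; witness intimidation $21,250.
Stacking rule: highest base plus 10% of each additional charge. Highest is money laundering at $138,100. Additional: $3,100 × 10% = $310; $21,250 × 10% = $2,125. Combined base = $138,100 + $2,435 = $140,535.
Any prior felony conviction (+$5,750 flat): $140,535 + $5,750 = $146,285.
Prior failure to appear (+75%): $146,285 × 1.75 = $255,998.75.
Defendant was on pretrial release at the time (+35%): $255,998.75 × 1.35 = $345,598.31.
Firearm was used or possessed during the offense (+20%): $345,598.31 × 1.2 = $414,717.97.
Rounded to the nearest dollar: $414,718.

$414,718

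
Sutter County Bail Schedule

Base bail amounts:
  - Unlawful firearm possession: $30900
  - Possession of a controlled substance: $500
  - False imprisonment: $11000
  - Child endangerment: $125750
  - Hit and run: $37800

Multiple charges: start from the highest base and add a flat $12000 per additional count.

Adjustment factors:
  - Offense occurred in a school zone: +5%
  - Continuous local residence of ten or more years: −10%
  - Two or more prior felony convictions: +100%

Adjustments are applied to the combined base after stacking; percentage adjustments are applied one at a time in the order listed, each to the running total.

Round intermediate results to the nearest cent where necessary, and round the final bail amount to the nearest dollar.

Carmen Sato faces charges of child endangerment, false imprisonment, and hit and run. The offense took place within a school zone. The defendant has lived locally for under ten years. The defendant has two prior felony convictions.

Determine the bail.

Base amounts from the schedule: child endangerment $125750; false imprisonment $11000; hit and run $37800.
Stacking rule: highest base plus $12000 per additional charge. Highest is child endangerment at $125750; 2 additional charges → +$24000. Combined base = $149750.
Offense occurred in a school zone (+5%): $149750 × 1.05 = $157237.50.
Two or more prior felony convictions (+100%): $157237.50 × 2 = $314475.

$314475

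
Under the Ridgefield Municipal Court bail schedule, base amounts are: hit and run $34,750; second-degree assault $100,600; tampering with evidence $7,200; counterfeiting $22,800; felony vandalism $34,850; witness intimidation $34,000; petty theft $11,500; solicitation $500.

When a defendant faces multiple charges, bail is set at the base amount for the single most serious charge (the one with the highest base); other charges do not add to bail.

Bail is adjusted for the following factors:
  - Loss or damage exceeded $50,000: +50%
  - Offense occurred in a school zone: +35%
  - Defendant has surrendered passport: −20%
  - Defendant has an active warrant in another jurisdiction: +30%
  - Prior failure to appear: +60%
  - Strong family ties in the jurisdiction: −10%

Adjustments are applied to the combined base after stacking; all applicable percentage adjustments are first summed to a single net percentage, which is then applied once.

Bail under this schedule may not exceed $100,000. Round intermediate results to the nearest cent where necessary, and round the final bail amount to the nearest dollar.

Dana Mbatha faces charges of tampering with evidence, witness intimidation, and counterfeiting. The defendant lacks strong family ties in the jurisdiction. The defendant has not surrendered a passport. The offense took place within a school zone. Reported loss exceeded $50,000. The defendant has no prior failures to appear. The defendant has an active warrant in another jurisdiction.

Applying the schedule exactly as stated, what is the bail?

$73,100

Base amounts from the schedule: tampering with evidence $7,200; witness intimidation $34,000; counterfeiting $22,800.
Stacking rule: use the highest base only. Highest is witness intimidation at $34,000. Combined base = $34,000.
Net percentage adjustment: +50% +35% +30% = +115%. $34,000 × 2.15 = $73,100.
$73,100 is within the $100,000 maximum.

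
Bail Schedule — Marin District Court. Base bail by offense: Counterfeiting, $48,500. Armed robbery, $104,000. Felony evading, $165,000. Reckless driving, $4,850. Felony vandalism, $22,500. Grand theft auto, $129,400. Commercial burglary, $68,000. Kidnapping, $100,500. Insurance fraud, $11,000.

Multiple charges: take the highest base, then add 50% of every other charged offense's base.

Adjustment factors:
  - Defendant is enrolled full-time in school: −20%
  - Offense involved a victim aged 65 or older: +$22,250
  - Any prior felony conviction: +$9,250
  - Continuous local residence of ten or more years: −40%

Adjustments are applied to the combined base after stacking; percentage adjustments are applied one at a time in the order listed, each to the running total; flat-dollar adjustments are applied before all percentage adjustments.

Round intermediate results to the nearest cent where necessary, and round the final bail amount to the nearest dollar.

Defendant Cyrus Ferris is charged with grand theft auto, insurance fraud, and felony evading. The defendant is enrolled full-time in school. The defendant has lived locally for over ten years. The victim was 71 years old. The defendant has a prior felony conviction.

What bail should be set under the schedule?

$128,016

Base amounts from the schedule: grand theft auto $129,400; insurance fraud $11,000; felony evading $165,000.
Stacking rule: highest base plus 50% of each additional charge. Highest is felony evading at $165,000. Additional: $129,400 × 50% = $64,700; $11,000 × 50% = $5,500. Combined base = $165,000 + $70,200 = $235,200.
Offense involved a victim aged 65 or older (+$22,250 flat): $235,200 + $22,250 = $257,450.
Any prior felony conviction (+$9,250 flat): $257,450 + $9,250 = $266,700.
Defendant is enrolled full-time in school (−20%): $266,700 × 0.8 = $213,360.
Continuous local residence of ten or more years (−40%): $213,360 × 0.6 = $128,016.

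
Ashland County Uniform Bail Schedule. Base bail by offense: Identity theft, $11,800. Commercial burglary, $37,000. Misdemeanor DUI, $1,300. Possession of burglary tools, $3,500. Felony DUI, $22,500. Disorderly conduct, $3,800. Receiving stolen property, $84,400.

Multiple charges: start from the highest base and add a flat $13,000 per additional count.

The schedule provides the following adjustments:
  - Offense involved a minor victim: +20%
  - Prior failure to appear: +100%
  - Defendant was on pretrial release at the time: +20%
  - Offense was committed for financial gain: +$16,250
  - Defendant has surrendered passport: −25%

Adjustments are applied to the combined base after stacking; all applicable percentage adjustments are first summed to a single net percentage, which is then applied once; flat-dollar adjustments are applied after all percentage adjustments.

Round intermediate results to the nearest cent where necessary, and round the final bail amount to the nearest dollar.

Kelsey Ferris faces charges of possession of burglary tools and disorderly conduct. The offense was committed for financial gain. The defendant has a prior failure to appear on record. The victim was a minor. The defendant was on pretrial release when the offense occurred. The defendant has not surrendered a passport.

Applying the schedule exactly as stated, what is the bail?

$56,570

Base amounts from the schedule: possession of burglary tools $3,500; disorderly conduct $3,800.
Stacking rule: highest base plus $13,000 per additional charge. Highest is disorderly conduct at $3,800; 1 additional charge → +$13,000. Combined base = $16,800.
Net percentage adjustment: +20% +100% +20% = +140%. $16,800 × 2.4 = $40,320.
Offense was committed for financial gain (+$16,250 flat): $40,320 + $16,250 = $56,570.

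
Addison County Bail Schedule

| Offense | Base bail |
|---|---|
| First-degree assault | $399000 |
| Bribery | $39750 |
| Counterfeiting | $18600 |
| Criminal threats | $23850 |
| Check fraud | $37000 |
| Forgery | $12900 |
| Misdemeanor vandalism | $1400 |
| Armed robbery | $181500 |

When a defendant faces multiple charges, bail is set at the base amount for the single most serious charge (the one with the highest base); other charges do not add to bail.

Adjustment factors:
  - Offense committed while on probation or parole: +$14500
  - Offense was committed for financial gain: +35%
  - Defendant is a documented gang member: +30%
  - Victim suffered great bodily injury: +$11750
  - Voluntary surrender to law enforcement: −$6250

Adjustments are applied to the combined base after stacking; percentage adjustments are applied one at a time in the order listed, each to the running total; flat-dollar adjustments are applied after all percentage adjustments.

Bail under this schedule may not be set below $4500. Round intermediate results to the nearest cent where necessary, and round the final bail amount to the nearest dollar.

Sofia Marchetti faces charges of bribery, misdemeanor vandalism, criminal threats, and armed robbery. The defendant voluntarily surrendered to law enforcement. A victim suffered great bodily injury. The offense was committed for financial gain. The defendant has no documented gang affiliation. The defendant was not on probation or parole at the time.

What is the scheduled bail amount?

$250525

Base amounts from the schedule: bribery $39750; misdemeanor vandalism $1400; criminal threats $23850; armed robbery $181500.
Stacking rule: use the highest base only. Highest is armed robbery at $181500. Combined base = $181500.
Offense was committed for financial gain (+35%): $181500 × 1.35 = $245025.
Victim suffered great bodily injury (+$11750 flat): $245025 + $11750 = $256775.
Voluntary surrender to law enforcement (−$6250 flat): $256775 − $6250 = $250525.
$250525 is at or above the $4500 minimum.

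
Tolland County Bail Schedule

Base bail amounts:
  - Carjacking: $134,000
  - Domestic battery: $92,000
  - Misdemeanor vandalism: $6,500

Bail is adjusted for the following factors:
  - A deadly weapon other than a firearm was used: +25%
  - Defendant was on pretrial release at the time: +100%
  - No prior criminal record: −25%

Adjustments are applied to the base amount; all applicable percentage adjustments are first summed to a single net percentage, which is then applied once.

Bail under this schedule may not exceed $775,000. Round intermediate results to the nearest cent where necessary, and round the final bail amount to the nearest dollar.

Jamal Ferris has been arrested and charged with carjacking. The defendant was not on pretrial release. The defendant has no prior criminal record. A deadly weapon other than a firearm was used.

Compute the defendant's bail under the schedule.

Base amounts from the schedule: carjacking $134,000.
Single charge. Combined base = $134,000.
Net percentage adjustment: +25% −25% = +0%. $134,000 × 1 = $134,000.
$134,000 is within the $775,000 maximum.

$134,000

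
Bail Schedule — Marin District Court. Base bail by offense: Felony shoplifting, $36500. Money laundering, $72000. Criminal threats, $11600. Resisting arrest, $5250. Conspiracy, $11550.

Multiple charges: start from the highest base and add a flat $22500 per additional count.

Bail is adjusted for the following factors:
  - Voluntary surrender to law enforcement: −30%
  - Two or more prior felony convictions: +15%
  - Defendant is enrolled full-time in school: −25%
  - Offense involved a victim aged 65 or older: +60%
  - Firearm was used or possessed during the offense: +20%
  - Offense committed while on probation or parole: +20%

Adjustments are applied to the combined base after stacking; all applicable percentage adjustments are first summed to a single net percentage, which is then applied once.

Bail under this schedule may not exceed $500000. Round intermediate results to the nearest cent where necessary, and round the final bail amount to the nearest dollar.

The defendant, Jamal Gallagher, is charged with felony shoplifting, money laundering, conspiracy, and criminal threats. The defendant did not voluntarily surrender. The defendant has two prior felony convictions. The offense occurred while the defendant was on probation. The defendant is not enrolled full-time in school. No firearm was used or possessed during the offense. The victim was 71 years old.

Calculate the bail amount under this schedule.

$272025

Base amounts from the schedule: felony shoplifting $36500; money laundering $72000; conspiracy $11550; criminal threats $11600.
Stacking rule: highest base plus $22500 per additional charge. Highest is money laundering at $72000; 3 additional charges → +$67500. Combined base = $139500.
Net percentage adjustment: +15% +60% +20% = +95%. $139500 × 1.95 = $272025.
$272025 is within the $500000 maximum.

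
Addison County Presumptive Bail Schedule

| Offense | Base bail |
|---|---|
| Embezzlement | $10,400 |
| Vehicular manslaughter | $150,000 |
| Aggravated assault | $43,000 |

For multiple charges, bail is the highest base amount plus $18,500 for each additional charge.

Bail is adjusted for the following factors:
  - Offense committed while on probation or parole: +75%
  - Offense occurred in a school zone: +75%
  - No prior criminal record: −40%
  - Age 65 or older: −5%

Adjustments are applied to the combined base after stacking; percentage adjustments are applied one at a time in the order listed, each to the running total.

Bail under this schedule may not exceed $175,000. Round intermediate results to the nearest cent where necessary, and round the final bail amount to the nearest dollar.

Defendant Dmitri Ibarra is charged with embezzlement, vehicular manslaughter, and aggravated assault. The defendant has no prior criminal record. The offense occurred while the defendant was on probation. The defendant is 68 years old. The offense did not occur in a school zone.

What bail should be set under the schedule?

$175,000

Base amounts from the schedule: embezzlement $10,400; vehicular manslaughter $150,000; aggravated assault $43,000.
Stacking rule: highest base plus $18,500 per additional charge. Highest is vehicular manslaughter at $150,000; 2 additional charges → +$37,000. Combined base = $187,000.
Offense committed while on probation or parole (+75%): $187,000 × 1.75 = $327,250.
No prior criminal record (−40%): $327,250 × 0.6 = $196,350.
Age 65 or older (−5%): $196,350 × 0.95 = $186,532.50.
Result $186,532.50 exceeds the maximum of $175,000; bail is capped at $175,000.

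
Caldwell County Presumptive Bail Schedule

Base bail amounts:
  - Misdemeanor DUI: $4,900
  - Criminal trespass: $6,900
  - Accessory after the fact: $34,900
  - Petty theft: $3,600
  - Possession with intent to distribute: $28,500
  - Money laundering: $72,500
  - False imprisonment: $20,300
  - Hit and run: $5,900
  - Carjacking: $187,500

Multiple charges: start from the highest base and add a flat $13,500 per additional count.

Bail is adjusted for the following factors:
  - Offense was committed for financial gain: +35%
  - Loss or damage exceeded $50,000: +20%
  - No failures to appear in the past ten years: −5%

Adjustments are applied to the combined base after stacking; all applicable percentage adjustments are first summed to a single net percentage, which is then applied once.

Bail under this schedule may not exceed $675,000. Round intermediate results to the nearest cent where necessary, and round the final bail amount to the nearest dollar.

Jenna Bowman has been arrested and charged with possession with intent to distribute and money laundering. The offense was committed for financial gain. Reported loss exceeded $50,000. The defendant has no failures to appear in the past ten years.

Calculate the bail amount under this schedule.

$129,000

Base amounts from the schedule: possession with intent to distribute $28,500; money laundering $72,500.
Stacking rule: highest base plus $13,500 per additional charge. Highest is money laundering at $72,500; 1 additional charge → +$13,500. Combined base = $86,000.
Net percentage adjustment: +35% +20% −5% = +50%. $86,000 × 1.5 = $129,000.
$129,000 is within the $675,000 maximum.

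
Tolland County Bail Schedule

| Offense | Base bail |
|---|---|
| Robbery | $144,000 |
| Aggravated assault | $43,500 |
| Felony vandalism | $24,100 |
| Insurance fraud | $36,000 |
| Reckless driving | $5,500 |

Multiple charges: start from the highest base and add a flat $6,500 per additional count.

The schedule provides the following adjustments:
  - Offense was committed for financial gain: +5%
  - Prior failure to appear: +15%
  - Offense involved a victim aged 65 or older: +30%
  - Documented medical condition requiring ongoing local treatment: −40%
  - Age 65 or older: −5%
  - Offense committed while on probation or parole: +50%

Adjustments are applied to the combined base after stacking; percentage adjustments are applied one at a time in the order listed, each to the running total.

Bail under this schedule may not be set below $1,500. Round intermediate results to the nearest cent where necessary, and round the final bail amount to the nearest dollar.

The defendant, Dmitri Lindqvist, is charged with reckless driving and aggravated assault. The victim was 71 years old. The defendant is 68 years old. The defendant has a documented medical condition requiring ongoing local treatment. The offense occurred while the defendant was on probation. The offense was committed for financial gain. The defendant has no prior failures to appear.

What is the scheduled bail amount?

$58,354

Base amounts from the schedule: reckless driving $5,500; aggravated assault $43,500.
Stacking rule: highest base plus $6,500 per additional charge. Highest is aggravated assault at $43,500; 1 additional charge → +$6,500. Combined base = $50,000.
Offense was committed for financial gain (+5%): $50,000 × 1.05 = $52,500.
Offense involved a victim aged 65 or older (+30%): $52,500 × 1.3 = $68,250.
Documented medical condition requiring ongoing local treatment (−40%): $68,250 × 0.6 = $40,950.
Age 65 or older (−5%): $40,950 × 0.95 = $38,902.50.
Offense committed while on probation or parole (+50%): $38,902.50 × 1.5 = $58,353.75.
$58,353.75 is at or above the $1,500 minimum.
Rounded to the nearest dollar: $58,354.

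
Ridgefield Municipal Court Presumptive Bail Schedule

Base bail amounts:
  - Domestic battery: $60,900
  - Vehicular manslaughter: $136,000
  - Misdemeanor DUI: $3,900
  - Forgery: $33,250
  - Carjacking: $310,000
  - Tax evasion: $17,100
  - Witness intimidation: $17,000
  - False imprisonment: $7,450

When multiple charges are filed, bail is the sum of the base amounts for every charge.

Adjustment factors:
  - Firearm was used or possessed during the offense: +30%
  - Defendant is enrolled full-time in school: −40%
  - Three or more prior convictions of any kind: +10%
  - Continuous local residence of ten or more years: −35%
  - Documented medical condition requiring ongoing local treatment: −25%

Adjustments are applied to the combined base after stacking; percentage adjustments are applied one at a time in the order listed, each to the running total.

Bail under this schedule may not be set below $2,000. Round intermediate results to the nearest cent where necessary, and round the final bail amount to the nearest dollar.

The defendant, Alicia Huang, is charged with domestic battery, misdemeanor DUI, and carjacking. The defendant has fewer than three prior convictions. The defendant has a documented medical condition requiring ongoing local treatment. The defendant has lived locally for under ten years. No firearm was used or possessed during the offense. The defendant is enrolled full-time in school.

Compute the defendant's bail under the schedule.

$168,660

Base amounts from the schedule: domestic battery $60,900; misdemeanor DUI $3,900; carjacking $310,000.
Stacking rule: sum of all bases. $60,900 + $3,900 + $310,000 = $374,800.
Defendant is enrolled full-time in school (−40%): $374,800 × 0.6 = $224,880.
Documented medical condition requiring ongoing local treatment (−25%): $224,880 × 0.75 = $168,660.
$168,660 is at or above the $2,000 minimum.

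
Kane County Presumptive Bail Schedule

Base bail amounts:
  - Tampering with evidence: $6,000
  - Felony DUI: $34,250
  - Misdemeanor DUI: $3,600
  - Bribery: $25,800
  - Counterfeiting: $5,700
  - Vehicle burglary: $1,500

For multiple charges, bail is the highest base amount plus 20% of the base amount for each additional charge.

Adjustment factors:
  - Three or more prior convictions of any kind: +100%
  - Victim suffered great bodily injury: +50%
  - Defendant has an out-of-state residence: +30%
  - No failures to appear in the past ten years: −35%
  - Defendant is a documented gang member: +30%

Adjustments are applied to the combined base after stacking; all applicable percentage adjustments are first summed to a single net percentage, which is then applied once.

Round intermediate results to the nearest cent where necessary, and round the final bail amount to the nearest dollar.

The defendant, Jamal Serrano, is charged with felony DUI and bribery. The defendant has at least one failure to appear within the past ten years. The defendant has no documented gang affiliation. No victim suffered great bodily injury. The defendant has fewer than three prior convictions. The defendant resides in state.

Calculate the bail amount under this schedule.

$39,410

Base amounts from the schedule: felony DUI $34,250; bribery $25,800.
Stacking rule: highest base plus 20% of each additional charge. Highest is felony DUI at $34,250. Additional: $25,800 × 20% = $5,160. Combined base = $34,250 + $5,160 = $39,410.
No adjustment factors apply to this defendant.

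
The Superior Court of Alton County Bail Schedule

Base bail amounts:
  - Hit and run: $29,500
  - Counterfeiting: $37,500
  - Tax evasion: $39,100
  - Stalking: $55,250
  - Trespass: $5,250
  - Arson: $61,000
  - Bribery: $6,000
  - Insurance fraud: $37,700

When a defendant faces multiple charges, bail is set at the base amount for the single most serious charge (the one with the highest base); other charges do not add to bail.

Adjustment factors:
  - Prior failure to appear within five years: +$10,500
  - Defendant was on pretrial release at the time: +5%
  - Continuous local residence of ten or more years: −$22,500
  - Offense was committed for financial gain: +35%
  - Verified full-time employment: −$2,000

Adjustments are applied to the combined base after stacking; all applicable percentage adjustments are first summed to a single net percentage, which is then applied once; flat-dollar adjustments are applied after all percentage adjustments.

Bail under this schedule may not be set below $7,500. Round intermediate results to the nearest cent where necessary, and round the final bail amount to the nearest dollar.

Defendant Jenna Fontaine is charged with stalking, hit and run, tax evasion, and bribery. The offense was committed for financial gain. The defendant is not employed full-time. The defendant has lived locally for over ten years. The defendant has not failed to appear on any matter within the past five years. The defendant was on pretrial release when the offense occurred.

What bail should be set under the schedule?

$54,850

Base amounts from the schedule: stalking $55,250; hit and run $29,500; tax evasion $39,100; bribery $6,000.
Stacking rule: use the highest base only. Highest is stalking at $55,250. Combined base = $55,250.
Net percentage adjustment: +5% +35% = +40%. $55,250 × 1.4 = $77,350.
Continuous local residence of ten or more years (−$22,500 flat): $77,350 − $22,500 = $54,850.
$54,850 is at or above the $7,500 minimum.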